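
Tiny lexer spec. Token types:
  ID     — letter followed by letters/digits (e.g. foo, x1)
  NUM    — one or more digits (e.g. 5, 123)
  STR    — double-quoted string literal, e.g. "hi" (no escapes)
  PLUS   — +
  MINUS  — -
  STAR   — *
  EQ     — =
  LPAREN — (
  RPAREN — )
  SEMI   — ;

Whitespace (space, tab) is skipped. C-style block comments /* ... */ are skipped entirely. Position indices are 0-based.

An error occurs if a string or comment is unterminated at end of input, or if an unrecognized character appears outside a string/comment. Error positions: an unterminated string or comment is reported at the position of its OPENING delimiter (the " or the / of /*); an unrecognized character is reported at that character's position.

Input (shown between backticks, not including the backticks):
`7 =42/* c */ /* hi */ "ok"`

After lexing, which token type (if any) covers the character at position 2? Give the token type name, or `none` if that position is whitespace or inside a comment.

pos=0: emit NUM '7' (now at pos=1)
pos=2: emit EQ '='
pos=3: emit NUM '42' (now at pos=5)
pos=5: enter COMMENT mode (saw '/*')
exit COMMENT mode (now at pos=12)
pos=13: enter COMMENT mode (saw '/*')
exit COMMENT mode (now at pos=21)
pos=22: enter STRING mode
pos=22: emit STR "ok" (now at pos=26)
DONE. 4 tokens: [NUM, EQ, NUM, STR]
Position 2: char is '=' -> EQ

Answer: EQ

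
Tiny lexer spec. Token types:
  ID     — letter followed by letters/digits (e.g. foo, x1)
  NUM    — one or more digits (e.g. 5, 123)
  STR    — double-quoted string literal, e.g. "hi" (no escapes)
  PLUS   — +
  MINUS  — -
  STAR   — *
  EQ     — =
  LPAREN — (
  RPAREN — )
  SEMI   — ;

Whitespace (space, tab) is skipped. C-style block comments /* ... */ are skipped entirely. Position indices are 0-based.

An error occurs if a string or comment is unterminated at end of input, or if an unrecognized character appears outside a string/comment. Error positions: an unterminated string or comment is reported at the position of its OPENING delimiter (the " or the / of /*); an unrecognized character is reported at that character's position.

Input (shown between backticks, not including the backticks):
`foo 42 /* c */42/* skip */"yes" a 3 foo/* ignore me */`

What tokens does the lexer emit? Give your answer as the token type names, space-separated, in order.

Answer: ID NUM NUM STR ID NUM ID

Derivation:
pos=0: emit ID 'foo' (now at pos=3)
pos=4: emit NUM '42' (now at pos=6)
pos=7: enter COMMENT mode (saw '/*')
exit COMMENT mode (now at pos=14)
pos=14: emit NUM '42' (now at pos=16)
pos=16: enter COMMENT mode (saw '/*')
exit COMMENT mode (now at pos=26)
pos=26: enter STRING mode
pos=26: emit STR "yes" (now at pos=31)
pos=32: emit ID 'a' (now at pos=33)
pos=34: emit NUM '3' (now at pos=35)
pos=36: emit ID 'foo' (now at pos=39)
pos=39: enter COMMENT mode (saw '/*')
exit COMMENT mode (now at pos=54)
DONE. 7 tokens: [ID, NUM, NUM, STR, ID, NUM, ID]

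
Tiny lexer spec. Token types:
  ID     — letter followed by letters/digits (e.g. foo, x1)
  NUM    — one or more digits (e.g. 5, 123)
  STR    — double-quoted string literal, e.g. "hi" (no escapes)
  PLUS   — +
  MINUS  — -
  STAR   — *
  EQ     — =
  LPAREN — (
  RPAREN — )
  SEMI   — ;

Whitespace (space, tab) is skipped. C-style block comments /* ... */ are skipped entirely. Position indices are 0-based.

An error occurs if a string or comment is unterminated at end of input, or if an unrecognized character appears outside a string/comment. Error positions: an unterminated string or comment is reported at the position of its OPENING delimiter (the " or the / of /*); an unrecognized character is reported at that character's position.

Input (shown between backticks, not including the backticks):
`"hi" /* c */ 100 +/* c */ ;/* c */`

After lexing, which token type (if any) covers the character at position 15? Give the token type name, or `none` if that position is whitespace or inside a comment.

Answer: NUM

Derivation:
pos=0: enter STRING mode
pos=0: emit STR "hi" (now at pos=4)
pos=5: enter COMMENT mode (saw '/*')
exit COMMENT mode (now at pos=12)
pos=13: emit NUM '100' (now at pos=16)
pos=17: emit PLUS '+'
pos=18: enter COMMENT mode (saw '/*')
exit COMMENT mode (now at pos=25)
pos=26: emit SEMI ';'
pos=27: enter COMMENT mode (saw '/*')
exit COMMENT mode (now at pos=34)
DONE. 4 tokens: [STR, NUM, PLUS, SEMI]
Position 15: char is '0' -> NUM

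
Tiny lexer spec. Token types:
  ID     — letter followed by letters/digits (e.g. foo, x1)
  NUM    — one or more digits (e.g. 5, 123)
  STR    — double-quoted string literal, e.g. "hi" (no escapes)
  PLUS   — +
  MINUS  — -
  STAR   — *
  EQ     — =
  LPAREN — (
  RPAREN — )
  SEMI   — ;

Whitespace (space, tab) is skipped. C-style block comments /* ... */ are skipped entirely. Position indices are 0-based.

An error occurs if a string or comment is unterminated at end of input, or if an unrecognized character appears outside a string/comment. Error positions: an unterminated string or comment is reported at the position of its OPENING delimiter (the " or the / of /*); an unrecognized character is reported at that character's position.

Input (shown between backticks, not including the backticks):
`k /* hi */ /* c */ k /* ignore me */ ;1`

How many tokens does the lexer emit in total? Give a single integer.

pos=0: emit ID 'k' (now at pos=1)
pos=2: enter COMMENT mode (saw '/*')
exit COMMENT mode (now at pos=10)
pos=11: enter COMMENT mode (saw '/*')
exit COMMENT mode (now at pos=18)
pos=19: emit ID 'k' (now at pos=20)
pos=21: enter COMMENT mode (saw '/*')
exit COMMENT mode (now at pos=36)
pos=37: emit SEMI ';'
pos=38: emit NUM '1' (now at pos=39)
DONE. 4 tokens: [ID, ID, SEMI, NUM]

Answer: 4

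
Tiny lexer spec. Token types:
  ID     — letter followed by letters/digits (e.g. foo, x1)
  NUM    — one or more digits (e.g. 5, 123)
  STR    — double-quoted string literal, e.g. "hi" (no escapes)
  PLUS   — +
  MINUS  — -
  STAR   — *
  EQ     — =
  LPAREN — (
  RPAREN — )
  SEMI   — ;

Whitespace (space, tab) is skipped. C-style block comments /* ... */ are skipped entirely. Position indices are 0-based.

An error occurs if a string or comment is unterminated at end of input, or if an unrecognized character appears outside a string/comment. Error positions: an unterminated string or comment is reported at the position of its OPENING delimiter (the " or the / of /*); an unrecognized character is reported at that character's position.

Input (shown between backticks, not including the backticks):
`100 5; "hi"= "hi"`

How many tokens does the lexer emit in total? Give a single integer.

Answer: 6

Derivation:
pos=0: emit NUM '100' (now at pos=3)
pos=4: emit NUM '5' (now at pos=5)
pos=5: emit SEMI ';'
pos=7: enter STRING mode
pos=7: emit STR "hi" (now at pos=11)
pos=11: emit EQ '='
pos=13: enter STRING mode
pos=13: emit STR "hi" (now at pos=17)
DONE. 6 tokens: [NUM, NUM, SEMI, STR, EQ, STR]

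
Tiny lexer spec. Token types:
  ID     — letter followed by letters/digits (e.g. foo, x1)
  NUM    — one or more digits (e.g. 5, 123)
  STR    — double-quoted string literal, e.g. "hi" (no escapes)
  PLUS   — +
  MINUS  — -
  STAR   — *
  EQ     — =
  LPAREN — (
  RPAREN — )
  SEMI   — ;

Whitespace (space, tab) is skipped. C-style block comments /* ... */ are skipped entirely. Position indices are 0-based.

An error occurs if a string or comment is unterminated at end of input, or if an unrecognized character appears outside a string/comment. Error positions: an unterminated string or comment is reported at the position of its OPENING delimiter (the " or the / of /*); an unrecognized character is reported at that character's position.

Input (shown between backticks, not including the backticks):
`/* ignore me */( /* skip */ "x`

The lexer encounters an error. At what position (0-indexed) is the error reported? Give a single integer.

pos=0: enter COMMENT mode (saw '/*')
exit COMMENT mode (now at pos=15)
pos=15: emit LPAREN '('
pos=17: enter COMMENT mode (saw '/*')
exit COMMENT mode (now at pos=27)
pos=28: enter STRING mode
pos=28: ERROR — unterminated string

Answer: 28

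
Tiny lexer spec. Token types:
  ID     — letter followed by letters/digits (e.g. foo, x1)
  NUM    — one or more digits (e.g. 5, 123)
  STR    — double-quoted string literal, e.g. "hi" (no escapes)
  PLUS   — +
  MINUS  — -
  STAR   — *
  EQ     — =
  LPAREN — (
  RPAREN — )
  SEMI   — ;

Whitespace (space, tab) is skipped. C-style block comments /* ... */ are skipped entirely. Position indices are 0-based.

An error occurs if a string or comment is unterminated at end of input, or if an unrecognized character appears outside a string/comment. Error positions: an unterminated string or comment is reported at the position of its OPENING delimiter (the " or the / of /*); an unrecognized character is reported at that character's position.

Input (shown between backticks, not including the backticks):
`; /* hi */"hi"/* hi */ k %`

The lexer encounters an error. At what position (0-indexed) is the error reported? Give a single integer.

pos=0: emit SEMI ';'
pos=2: enter COMMENT mode (saw '/*')
exit COMMENT mode (now at pos=10)
pos=10: enter STRING mode
pos=10: emit STR "hi" (now at pos=14)
pos=14: enter COMMENT mode (saw '/*')
exit COMMENT mode (now at pos=22)
pos=23: emit ID 'k' (now at pos=24)
pos=25: ERROR — unrecognized char '%'

Answer: 25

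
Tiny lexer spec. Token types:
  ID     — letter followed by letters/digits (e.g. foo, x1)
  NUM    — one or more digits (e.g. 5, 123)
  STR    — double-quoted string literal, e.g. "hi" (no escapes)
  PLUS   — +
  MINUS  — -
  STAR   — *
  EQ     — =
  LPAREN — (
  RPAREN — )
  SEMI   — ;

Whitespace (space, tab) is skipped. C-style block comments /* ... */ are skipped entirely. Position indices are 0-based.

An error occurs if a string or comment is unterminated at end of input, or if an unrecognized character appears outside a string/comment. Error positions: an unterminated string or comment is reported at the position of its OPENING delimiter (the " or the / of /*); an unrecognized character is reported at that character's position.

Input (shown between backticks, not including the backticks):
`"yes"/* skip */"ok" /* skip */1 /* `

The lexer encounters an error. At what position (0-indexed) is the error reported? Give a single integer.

pos=0: enter STRING mode
pos=0: emit STR "yes" (now at pos=5)
pos=5: enter COMMENT mode (saw '/*')
exit COMMENT mode (now at pos=15)
pos=15: enter STRING mode
pos=15: emit STR "ok" (now at pos=19)
pos=20: enter COMMENT mode (saw '/*')
exit COMMENT mode (now at pos=30)
pos=30: emit NUM '1' (now at pos=31)
pos=32: enter COMMENT mode (saw '/*')
pos=32: ERROR — unterminated comment (reached EOF)

Answer: 32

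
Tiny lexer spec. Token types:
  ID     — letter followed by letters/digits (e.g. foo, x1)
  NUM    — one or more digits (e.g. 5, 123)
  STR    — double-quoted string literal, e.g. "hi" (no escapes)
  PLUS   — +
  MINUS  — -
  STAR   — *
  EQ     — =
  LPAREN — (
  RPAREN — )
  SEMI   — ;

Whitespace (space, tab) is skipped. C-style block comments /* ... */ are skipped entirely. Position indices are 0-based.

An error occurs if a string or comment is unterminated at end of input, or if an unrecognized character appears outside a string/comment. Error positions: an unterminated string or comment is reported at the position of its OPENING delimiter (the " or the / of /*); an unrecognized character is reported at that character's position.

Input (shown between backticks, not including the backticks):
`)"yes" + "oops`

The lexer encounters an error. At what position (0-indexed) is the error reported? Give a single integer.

Answer: 9

Derivation:
pos=0: emit RPAREN ')'
pos=1: enter STRING mode
pos=1: emit STR "yes" (now at pos=6)
pos=7: emit PLUS '+'
pos=9: enter STRING mode
pos=9: ERROR — unterminated string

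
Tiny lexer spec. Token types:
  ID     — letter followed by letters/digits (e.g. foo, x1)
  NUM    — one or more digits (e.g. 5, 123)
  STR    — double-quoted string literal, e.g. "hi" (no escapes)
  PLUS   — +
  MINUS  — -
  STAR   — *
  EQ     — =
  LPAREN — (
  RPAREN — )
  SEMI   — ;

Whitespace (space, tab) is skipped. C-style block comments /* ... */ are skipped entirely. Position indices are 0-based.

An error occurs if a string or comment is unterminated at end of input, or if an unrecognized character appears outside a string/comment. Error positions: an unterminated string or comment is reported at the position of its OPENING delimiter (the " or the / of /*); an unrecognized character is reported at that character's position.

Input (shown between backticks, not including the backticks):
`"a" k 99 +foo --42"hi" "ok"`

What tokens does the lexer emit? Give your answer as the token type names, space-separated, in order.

Answer: STR ID NUM PLUS ID MINUS MINUS NUM STR STR

Derivation:
pos=0: enter STRING mode
pos=0: emit STR "a" (now at pos=3)
pos=4: emit ID 'k' (now at pos=5)
pos=6: emit NUM '99' (now at pos=8)
pos=9: emit PLUS '+'
pos=10: emit ID 'foo' (now at pos=13)
pos=14: emit MINUS '-'
pos=15: emit MINUS '-'
pos=16: emit NUM '42' (now at pos=18)
pos=18: enter STRING mode
pos=18: emit STR "hi" (now at pos=22)
pos=23: enter STRING mode
pos=23: emit STR "ok" (now at pos=27)
DONE. 10 tokens: [STR, ID, NUM, PLUS, ID, MINUS, MINUS, NUM, STR, STR]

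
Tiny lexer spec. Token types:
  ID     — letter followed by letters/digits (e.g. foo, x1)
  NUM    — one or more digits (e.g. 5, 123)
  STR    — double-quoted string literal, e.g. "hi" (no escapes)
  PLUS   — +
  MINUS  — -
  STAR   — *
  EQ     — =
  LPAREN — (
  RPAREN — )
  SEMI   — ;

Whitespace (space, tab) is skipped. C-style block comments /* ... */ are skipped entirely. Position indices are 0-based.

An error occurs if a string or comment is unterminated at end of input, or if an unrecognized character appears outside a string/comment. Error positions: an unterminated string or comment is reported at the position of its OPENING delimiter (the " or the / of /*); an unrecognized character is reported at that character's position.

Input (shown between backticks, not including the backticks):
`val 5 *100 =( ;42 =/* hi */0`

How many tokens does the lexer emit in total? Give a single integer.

pos=0: emit ID 'val' (now at pos=3)
pos=4: emit NUM '5' (now at pos=5)
pos=6: emit STAR '*'
pos=7: emit NUM '100' (now at pos=10)
pos=11: emit EQ '='
pos=12: emit LPAREN '('
pos=14: emit SEMI ';'
pos=15: emit NUM '42' (now at pos=17)
pos=18: emit EQ '='
pos=19: enter COMMENT mode (saw '/*')
exit COMMENT mode (now at pos=27)
pos=27: emit NUM '0' (now at pos=28)
DONE. 10 tokens: [ID, NUM, STAR, NUM, EQ, LPAREN, SEMI, NUM, EQ, NUM]

Answer: 10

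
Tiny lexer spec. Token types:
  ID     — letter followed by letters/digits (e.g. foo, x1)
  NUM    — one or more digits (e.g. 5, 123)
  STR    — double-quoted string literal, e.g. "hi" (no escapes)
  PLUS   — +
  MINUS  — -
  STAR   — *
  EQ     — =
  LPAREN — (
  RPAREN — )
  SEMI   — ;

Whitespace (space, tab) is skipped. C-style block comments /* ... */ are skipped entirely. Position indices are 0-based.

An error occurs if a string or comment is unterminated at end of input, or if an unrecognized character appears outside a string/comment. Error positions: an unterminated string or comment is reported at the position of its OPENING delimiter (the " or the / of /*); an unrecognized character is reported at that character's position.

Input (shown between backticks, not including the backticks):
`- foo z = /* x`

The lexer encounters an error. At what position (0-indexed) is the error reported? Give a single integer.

Answer: 10

Derivation:
pos=0: emit MINUS '-'
pos=2: emit ID 'foo' (now at pos=5)
pos=6: emit ID 'z' (now at pos=7)
pos=8: emit EQ '='
pos=10: enter COMMENT mode (saw '/*')
pos=10: ERROR — unterminated comment (reached EOF)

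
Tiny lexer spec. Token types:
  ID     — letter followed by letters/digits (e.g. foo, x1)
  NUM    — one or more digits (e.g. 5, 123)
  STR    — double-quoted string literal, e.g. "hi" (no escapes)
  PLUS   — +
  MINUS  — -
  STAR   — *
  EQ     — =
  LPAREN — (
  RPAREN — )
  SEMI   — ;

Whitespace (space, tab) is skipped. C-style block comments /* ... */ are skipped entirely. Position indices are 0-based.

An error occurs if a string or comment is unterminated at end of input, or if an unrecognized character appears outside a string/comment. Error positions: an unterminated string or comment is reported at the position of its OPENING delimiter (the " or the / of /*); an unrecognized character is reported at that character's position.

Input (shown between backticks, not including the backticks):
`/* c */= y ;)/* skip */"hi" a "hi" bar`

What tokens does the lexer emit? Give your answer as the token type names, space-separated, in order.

pos=0: enter COMMENT mode (saw '/*')
exit COMMENT mode (now at pos=7)
pos=7: emit EQ '='
pos=9: emit ID 'y' (now at pos=10)
pos=11: emit SEMI ';'
pos=12: emit RPAREN ')'
pos=13: enter COMMENT mode (saw '/*')
exit COMMENT mode (now at pos=23)
pos=23: enter STRING mode
pos=23: emit STR "hi" (now at pos=27)
pos=28: emit ID 'a' (now at pos=29)
pos=30: enter STRING mode
pos=30: emit STR "hi" (now at pos=34)
pos=35: emit ID 'bar' (now at pos=38)
DONE. 8 tokens: [EQ, ID, SEMI, RPAREN, STR, ID, STR, ID]

Answer: EQ ID SEMI RPAREN STR ID STR ID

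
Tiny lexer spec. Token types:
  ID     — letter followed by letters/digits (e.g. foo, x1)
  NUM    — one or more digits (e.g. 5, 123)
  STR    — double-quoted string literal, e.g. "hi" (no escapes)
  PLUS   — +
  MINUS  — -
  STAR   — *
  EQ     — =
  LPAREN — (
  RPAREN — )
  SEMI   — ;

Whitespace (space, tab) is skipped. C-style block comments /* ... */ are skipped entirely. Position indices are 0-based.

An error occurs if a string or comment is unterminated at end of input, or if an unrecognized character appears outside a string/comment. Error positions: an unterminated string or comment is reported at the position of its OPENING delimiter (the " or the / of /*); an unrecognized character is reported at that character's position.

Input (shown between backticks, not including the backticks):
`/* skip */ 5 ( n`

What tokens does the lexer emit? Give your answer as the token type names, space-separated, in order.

Answer: NUM LPAREN ID

Derivation:
pos=0: enter COMMENT mode (saw '/*')
exit COMMENT mode (now at pos=10)
pos=11: emit NUM '5' (now at pos=12)
pos=13: emit LPAREN '('
pos=15: emit ID 'n' (now at pos=16)
DONE. 3 tokens: [NUM, LPAREN, ID]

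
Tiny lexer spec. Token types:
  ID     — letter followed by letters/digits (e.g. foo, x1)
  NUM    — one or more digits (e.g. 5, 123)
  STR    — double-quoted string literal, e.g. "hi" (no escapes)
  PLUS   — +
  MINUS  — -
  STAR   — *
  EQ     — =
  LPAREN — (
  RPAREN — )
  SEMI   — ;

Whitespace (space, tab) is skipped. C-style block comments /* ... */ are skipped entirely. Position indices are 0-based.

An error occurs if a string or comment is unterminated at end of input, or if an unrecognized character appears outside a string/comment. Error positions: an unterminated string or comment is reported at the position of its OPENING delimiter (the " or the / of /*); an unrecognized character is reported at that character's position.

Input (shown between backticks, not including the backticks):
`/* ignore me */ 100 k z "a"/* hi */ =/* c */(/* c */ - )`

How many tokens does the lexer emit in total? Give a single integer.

pos=0: enter COMMENT mode (saw '/*')
exit COMMENT mode (now at pos=15)
pos=16: emit NUM '100' (now at pos=19)
pos=20: emit ID 'k' (now at pos=21)
pos=22: emit ID 'z' (now at pos=23)
pos=24: enter STRING mode
pos=24: emit STR "a" (now at pos=27)
pos=27: enter COMMENT mode (saw '/*')
exit COMMENT mode (now at pos=35)
pos=36: emit EQ '='
pos=37: enter COMMENT mode (saw '/*')
exit COMMENT mode (now at pos=44)
pos=44: emit LPAREN '('
pos=45: enter COMMENT mode (saw '/*')
exit COMMENT mode (now at pos=52)
pos=53: emit MINUS '-'
pos=55: emit RPAREN ')'
DONE. 8 tokens: [NUM, ID, ID, STR, EQ, LPAREN, MINUS, RPAREN]

Answer: 8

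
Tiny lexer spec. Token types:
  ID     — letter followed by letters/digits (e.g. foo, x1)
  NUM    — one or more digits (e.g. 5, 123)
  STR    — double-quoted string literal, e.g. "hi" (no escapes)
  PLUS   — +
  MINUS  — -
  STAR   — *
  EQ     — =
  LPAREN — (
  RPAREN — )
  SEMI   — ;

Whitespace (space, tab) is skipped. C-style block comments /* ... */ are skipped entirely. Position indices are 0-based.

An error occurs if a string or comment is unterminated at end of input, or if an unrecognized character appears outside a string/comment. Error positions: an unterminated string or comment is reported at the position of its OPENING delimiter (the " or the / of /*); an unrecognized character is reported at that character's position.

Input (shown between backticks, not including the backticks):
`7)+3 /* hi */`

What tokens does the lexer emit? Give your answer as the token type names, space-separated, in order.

Answer: NUM RPAREN PLUS NUM

Derivation:
pos=0: emit NUM '7' (now at pos=1)
pos=1: emit RPAREN ')'
pos=2: emit PLUS '+'
pos=3: emit NUM '3' (now at pos=4)
pos=5: enter COMMENT mode (saw '/*')
exit COMMENT mode (now at pos=13)
DONE. 4 tokens: [NUM, RPAREN, PLUS, NUM]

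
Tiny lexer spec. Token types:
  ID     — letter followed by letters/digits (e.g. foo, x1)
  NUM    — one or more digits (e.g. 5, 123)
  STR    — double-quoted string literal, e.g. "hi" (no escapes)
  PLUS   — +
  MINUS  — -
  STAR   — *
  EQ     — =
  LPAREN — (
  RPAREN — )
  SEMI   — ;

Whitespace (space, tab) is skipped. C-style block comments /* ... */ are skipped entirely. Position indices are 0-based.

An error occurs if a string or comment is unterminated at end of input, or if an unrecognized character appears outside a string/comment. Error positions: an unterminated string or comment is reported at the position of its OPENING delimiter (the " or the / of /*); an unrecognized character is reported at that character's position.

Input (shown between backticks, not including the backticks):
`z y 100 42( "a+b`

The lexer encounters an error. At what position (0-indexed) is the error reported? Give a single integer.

pos=0: emit ID 'z' (now at pos=1)
pos=2: emit ID 'y' (now at pos=3)
pos=4: emit NUM '100' (now at pos=7)
pos=8: emit NUM '42' (now at pos=10)
pos=10: emit LPAREN '('
pos=12: enter STRING mode
pos=12: ERROR — unterminated string

Answer: 12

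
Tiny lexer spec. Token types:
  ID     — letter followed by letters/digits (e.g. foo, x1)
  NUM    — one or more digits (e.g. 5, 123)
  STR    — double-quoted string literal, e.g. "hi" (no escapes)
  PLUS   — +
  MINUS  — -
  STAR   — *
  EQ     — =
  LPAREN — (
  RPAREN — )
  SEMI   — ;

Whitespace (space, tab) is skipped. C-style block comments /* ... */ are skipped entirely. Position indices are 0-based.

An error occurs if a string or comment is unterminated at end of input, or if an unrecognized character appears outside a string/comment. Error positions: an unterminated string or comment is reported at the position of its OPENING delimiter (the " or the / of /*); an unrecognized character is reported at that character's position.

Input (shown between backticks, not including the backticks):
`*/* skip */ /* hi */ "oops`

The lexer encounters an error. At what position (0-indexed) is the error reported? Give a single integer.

pos=0: emit STAR '*'
pos=1: enter COMMENT mode (saw '/*')
exit COMMENT mode (now at pos=11)
pos=12: enter COMMENT mode (saw '/*')
exit COMMENT mode (now at pos=20)
pos=21: enter STRING mode
pos=21: ERROR — unterminated string

Answer: 21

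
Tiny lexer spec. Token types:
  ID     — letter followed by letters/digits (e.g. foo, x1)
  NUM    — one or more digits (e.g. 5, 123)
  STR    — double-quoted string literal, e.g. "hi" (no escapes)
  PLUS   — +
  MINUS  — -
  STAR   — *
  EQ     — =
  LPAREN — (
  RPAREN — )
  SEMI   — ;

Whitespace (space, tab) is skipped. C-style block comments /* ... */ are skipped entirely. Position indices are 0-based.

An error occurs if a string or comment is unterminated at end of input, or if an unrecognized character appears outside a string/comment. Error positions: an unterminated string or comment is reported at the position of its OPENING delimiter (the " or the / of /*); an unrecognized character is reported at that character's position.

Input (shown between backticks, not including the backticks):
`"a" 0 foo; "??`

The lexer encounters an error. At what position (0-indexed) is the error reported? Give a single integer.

Answer: 11

Derivation:
pos=0: enter STRING mode
pos=0: emit STR "a" (now at pos=3)
pos=4: emit NUM '0' (now at pos=5)
pos=6: emit ID 'foo' (now at pos=9)
pos=9: emit SEMI ';'
pos=11: enter STRING mode
pos=11: ERROR — unterminated string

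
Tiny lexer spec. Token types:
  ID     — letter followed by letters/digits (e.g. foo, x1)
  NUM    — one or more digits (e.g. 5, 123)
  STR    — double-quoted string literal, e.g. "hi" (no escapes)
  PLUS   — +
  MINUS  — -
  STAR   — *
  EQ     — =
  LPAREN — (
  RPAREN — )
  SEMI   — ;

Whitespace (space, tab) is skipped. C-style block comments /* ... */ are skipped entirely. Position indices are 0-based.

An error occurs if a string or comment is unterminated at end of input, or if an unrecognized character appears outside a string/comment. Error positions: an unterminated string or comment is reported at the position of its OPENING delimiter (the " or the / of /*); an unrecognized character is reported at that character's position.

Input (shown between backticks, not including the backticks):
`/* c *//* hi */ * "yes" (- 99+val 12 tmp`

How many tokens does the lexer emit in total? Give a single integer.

pos=0: enter COMMENT mode (saw '/*')
exit COMMENT mode (now at pos=7)
pos=7: enter COMMENT mode (saw '/*')
exit COMMENT mode (now at pos=15)
pos=16: emit STAR '*'
pos=18: enter STRING mode
pos=18: emit STR "yes" (now at pos=23)
pos=24: emit LPAREN '('
pos=25: emit MINUS '-'
pos=27: emit NUM '99' (now at pos=29)
pos=29: emit PLUS '+'
pos=30: emit ID 'val' (now at pos=33)
pos=34: emit NUM '12' (now at pos=36)
pos=37: emit ID 'tmp' (now at pos=40)
DONE. 9 tokens: [STAR, STR, LPAREN, MINUS, NUM, PLUS, ID, NUM, ID]

Answer: 9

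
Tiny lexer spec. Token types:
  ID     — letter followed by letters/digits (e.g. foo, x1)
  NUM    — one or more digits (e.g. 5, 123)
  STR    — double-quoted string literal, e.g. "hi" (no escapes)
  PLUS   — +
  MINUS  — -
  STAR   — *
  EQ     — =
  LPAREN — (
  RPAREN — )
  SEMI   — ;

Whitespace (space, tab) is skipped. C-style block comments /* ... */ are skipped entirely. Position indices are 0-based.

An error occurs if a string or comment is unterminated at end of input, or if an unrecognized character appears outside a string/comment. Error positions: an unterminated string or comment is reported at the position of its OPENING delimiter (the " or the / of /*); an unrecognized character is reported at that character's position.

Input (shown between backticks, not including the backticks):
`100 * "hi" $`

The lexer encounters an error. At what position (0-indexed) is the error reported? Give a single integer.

Answer: 11

Derivation:
pos=0: emit NUM '100' (now at pos=3)
pos=4: emit STAR '*'
pos=6: enter STRING mode
pos=6: emit STR "hi" (now at pos=10)
pos=11: ERROR — unrecognized char '$'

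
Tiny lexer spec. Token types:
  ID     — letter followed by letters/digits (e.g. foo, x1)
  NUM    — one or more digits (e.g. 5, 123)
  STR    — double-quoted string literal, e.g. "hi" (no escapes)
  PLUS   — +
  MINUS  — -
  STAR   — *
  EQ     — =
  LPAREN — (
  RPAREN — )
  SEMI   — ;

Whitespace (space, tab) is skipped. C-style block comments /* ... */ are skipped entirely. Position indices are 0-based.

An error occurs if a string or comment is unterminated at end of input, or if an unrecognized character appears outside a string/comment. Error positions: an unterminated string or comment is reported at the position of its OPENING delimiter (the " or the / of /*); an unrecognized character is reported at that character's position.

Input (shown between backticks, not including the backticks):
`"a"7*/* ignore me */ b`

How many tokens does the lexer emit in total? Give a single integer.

pos=0: enter STRING mode
pos=0: emit STR "a" (now at pos=3)
pos=3: emit NUM '7' (now at pos=4)
pos=4: emit STAR '*'
pos=5: enter COMMENT mode (saw '/*')
exit COMMENT mode (now at pos=20)
pos=21: emit ID 'b' (now at pos=22)
DONE. 4 tokens: [STR, NUM, STAR, ID]

Answer: 4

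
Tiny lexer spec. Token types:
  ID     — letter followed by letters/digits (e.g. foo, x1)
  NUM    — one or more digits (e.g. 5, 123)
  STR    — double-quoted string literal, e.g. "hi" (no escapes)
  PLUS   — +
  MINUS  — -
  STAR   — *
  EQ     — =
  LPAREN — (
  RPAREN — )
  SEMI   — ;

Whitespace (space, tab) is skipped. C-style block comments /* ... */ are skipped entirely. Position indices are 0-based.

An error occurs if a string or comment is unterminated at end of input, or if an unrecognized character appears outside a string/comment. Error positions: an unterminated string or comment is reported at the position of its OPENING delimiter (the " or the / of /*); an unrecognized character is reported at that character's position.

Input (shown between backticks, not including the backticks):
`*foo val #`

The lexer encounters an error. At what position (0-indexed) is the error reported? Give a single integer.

Answer: 9

Derivation:
pos=0: emit STAR '*'
pos=1: emit ID 'foo' (now at pos=4)
pos=5: emit ID 'val' (now at pos=8)
pos=9: ERROR — unrecognized char '#'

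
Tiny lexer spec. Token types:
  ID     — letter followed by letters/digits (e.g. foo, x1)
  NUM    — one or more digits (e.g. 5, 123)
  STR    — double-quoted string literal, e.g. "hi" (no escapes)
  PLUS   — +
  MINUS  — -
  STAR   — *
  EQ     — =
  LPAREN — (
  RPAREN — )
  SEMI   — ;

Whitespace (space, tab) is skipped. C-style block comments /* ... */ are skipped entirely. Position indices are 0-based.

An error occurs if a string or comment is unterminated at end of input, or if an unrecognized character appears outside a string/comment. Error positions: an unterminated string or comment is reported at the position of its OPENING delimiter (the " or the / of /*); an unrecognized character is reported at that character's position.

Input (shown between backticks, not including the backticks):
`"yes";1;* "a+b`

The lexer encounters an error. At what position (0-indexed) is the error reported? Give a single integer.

Answer: 10

Derivation:
pos=0: enter STRING mode
pos=0: emit STR "yes" (now at pos=5)
pos=5: emit SEMI ';'
pos=6: emit NUM '1' (now at pos=7)
pos=7: emit SEMI ';'
pos=8: emit STAR '*'
pos=10: enter STRING mode
pos=10: ERROR — unterminated string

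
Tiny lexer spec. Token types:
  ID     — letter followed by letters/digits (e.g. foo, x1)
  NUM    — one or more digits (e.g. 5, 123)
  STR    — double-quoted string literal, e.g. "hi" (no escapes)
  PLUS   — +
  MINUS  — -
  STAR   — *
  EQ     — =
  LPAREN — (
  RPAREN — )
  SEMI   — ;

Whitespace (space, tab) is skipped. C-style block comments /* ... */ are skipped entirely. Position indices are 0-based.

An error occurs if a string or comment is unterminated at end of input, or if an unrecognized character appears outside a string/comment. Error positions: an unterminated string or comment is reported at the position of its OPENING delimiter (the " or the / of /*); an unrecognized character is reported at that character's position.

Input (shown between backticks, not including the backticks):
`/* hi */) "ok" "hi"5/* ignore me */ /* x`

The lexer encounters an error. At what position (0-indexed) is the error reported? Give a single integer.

pos=0: enter COMMENT mode (saw '/*')
exit COMMENT mode (now at pos=8)
pos=8: emit RPAREN ')'
pos=10: enter STRING mode
pos=10: emit STR "ok" (now at pos=14)
pos=15: enter STRING mode
pos=15: emit STR "hi" (now at pos=19)
pos=19: emit NUM '5' (now at pos=20)
pos=20: enter COMMENT mode (saw '/*')
exit COMMENT mode (now at pos=35)
pos=36: enter COMMENT mode (saw '/*')
pos=36: ERROR — unterminated comment (reached EOF)

Answer: 36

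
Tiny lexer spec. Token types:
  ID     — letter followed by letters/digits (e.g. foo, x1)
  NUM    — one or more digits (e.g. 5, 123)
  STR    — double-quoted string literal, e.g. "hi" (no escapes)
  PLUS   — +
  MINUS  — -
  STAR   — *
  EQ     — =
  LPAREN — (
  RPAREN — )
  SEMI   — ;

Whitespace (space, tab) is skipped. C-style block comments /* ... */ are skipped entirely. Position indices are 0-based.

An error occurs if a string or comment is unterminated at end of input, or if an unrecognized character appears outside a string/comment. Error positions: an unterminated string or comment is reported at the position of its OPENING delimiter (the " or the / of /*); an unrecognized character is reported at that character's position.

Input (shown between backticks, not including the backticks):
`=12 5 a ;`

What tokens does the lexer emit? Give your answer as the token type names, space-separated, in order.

Answer: EQ NUM NUM ID SEMI

Derivation:
pos=0: emit EQ '='
pos=1: emit NUM '12' (now at pos=3)
pos=4: emit NUM '5' (now at pos=5)
pos=6: emit ID 'a' (now at pos=7)
pos=8: emit SEMI ';'
DONE. 5 tokens: [EQ, NUM, NUM, ID, SEMI]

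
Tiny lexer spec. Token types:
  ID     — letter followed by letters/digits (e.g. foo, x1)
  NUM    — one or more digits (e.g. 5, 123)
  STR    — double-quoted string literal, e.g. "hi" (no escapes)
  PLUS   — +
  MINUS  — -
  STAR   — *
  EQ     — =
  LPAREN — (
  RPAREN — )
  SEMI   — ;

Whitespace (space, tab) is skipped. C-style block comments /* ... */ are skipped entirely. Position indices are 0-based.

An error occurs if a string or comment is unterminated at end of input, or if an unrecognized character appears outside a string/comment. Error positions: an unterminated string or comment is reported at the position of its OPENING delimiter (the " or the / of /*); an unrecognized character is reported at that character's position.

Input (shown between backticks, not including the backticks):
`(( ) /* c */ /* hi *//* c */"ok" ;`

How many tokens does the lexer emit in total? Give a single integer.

Answer: 5

Derivation:
pos=0: emit LPAREN '('
pos=1: emit LPAREN '('
pos=3: emit RPAREN ')'
pos=5: enter COMMENT mode (saw '/*')
exit COMMENT mode (now at pos=12)
pos=13: enter COMMENT mode (saw '/*')
exit COMMENT mode (now at pos=21)
pos=21: enter COMMENT mode (saw '/*')
exit COMMENT mode (now at pos=28)
pos=28: enter STRING mode
pos=28: emit STR "ok" (now at pos=32)
pos=33: emit SEMI ';'
DONE. 5 tokens: [LPAREN, LPAREN, RPAREN, STR, SEMI]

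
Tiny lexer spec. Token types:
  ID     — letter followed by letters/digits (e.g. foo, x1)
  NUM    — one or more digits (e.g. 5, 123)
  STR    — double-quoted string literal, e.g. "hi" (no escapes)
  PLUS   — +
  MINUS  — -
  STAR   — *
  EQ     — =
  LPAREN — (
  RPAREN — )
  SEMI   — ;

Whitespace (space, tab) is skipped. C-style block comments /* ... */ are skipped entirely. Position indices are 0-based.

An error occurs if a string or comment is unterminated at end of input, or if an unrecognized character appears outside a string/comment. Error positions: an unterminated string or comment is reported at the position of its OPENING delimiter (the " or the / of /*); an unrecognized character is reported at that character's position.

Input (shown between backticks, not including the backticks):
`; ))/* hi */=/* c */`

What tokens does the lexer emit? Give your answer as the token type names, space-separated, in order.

pos=0: emit SEMI ';'
pos=2: emit RPAREN ')'
pos=3: emit RPAREN ')'
pos=4: enter COMMENT mode (saw '/*')
exit COMMENT mode (now at pos=12)
pos=12: emit EQ '='
pos=13: enter COMMENT mode (saw '/*')
exit COMMENT mode (now at pos=20)
DONE. 4 tokens: [SEMI, RPAREN, RPAREN, EQ]

Answer: SEMI RPAREN RPAREN EQ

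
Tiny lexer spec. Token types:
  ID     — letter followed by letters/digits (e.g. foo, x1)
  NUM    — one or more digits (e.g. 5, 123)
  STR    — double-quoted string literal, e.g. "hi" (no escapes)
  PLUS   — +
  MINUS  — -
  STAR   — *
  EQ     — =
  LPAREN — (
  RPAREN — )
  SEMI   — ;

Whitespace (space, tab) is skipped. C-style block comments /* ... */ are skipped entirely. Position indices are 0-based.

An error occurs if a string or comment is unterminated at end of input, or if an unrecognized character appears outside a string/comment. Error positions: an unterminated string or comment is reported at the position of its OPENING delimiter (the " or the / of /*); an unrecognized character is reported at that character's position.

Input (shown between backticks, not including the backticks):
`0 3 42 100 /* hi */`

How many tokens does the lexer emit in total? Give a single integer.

pos=0: emit NUM '0' (now at pos=1)
pos=2: emit NUM '3' (now at pos=3)
pos=4: emit NUM '42' (now at pos=6)
pos=7: emit NUM '100' (now at pos=10)
pos=11: enter COMMENT mode (saw '/*')
exit COMMENT mode (now at pos=19)
DONE. 4 tokens: [NUM, NUM, NUM, NUM]

Answer: 4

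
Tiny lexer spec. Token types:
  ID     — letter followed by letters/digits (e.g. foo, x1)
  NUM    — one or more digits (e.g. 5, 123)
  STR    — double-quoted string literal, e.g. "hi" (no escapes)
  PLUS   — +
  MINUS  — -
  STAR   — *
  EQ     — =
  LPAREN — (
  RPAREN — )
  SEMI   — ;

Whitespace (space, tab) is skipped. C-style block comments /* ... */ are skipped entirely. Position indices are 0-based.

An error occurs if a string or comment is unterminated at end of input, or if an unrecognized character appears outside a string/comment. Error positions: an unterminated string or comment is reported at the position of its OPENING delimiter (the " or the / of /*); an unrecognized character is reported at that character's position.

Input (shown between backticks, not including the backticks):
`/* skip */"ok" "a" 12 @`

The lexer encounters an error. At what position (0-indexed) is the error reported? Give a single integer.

pos=0: enter COMMENT mode (saw '/*')
exit COMMENT mode (now at pos=10)
pos=10: enter STRING mode
pos=10: emit STR "ok" (now at pos=14)
pos=15: enter STRING mode
pos=15: emit STR "a" (now at pos=18)
pos=19: emit NUM '12' (now at pos=21)
pos=22: ERROR — unrecognized char '@'

Answer: 22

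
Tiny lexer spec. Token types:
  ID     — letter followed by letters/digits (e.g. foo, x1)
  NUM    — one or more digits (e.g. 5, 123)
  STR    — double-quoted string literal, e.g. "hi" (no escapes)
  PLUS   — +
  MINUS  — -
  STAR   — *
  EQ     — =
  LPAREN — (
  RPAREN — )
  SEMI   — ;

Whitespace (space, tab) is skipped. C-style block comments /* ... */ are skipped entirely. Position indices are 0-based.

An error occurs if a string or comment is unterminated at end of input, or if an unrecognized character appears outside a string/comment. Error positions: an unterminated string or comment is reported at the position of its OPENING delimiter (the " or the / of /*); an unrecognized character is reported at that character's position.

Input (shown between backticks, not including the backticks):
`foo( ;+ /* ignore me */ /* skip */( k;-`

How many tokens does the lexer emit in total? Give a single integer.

Answer: 8

Derivation:
pos=0: emit ID 'foo' (now at pos=3)
pos=3: emit LPAREN '('
pos=5: emit SEMI ';'
pos=6: emit PLUS '+'
pos=8: enter COMMENT mode (saw '/*')
exit COMMENT mode (now at pos=23)
pos=24: enter COMMENT mode (saw '/*')
exit COMMENT mode (now at pos=34)
pos=34: emit LPAREN '('
pos=36: emit ID 'k' (now at pos=37)
pos=37: emit SEMI ';'
pos=38: emit MINUS '-'
DONE. 8 tokens: [ID, LPAREN, SEMI, PLUS, LPAREN, ID, SEMI, MINUS]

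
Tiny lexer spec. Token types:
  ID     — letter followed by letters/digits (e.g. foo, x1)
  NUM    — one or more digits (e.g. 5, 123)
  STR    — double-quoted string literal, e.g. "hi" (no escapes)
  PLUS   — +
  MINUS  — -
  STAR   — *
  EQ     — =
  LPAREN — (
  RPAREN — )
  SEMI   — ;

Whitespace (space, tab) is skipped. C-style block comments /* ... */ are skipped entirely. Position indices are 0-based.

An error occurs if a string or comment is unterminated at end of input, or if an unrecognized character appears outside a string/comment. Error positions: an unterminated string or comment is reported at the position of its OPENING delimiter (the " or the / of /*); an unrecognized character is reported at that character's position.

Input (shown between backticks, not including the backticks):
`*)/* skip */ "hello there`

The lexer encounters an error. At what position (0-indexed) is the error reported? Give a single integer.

pos=0: emit STAR '*'
pos=1: emit RPAREN ')'
pos=2: enter COMMENT mode (saw '/*')
exit COMMENT mode (now at pos=12)
pos=13: enter STRING mode
pos=13: ERROR — unterminated string

Answer: 13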